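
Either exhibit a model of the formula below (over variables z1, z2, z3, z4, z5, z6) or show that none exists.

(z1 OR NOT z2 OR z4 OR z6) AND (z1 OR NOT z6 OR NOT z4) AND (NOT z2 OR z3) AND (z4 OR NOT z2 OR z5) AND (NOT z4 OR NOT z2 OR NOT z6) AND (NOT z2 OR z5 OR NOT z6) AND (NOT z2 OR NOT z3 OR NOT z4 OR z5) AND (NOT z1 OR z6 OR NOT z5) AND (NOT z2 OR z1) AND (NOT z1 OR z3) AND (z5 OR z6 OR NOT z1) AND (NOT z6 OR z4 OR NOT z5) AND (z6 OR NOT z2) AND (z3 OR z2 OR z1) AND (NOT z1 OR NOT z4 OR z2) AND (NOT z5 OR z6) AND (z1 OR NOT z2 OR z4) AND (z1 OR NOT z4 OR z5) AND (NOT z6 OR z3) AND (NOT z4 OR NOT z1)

Branch on z2: set z2 = false.
Branch on z1: set z1 = false.
(z3) alone gives z3 = true.
Branch on z6: set z6 = false.
(NOT z5) alone gives z5 = false.
(NOT z4) alone gives z4 = false.
Every clause now holds.

z1: false; z2: false; z3: true; z4: false; z5: false; z6: false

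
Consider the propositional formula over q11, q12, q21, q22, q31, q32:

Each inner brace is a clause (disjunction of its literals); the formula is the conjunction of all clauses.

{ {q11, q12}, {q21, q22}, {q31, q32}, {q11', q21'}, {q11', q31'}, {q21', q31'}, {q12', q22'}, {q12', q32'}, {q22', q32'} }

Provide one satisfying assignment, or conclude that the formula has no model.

UNSATISFIABLE

Case q11 = 1:
The clause (q21') is unit, so q21 = 0.
The clause (q22) is unit, so q22 = 1.
The clause (q31') is unit, so q31 = 0.
The clause (q32) is unit, so q32 = 1.
But (q32') is also a unit clause — contradiction.
Backtrack on q11: now try q11 = 0.
The clause (q12) is unit, so q12 = 1.
The clause (q22') is unit, so q22 = 0.
The clause (q21) is unit, so q21 = 1.
The clause (q31') is unit, so q31 = 0.
The clause (q32) is unit, so q32 = 1.
But (q32') is also a unit clause — contradiction.
Neither q11 = 1 nor q11 = 0 works.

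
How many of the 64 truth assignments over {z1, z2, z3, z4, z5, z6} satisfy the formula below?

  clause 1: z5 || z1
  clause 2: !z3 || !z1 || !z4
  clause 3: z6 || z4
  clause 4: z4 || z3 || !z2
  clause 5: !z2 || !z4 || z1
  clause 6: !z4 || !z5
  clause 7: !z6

2

There are 2^6 = 64 truth assignments over (z1, z2, z3, z4, z5, z6).
Split on z3. With z3 = true, the clauses containing z3 are satisfied and !z3 drops from the rest; 0 of the 2^5 = 32 assignments to the other variables satisfy what remains.
With z3 = false, by the same count on the reduced clause set, 2 assignments work.
Total: 0 + 2 = 2.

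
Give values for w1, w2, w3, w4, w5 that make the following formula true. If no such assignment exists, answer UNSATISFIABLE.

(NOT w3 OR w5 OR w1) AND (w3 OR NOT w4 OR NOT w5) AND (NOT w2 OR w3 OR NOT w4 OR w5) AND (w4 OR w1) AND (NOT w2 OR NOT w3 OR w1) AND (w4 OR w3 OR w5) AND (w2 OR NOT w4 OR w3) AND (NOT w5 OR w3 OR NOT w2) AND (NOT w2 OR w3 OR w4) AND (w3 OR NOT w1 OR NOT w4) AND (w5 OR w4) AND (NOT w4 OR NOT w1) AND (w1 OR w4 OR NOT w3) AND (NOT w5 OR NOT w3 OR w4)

w1 ↦ false,  w2 ↦ false,  w3 ↦ true,  w4 ↦ true,  w5 ↦ true

Case w4 = true:
(NOT w1) alone gives w1 = false.
Case w3 = true:
(w5) alone gives w5 = true.
(NOT w2) alone gives w2 = false.
All clauses are satisfied.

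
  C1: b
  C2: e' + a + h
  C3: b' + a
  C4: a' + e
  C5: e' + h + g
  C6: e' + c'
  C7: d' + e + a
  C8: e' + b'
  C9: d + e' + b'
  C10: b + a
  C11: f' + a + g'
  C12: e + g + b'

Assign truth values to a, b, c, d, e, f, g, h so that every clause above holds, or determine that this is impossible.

Unit clause (b) forces b = 1.
Unit clause (a) forces a = 1.
Unit clause (e) forces e = 1.
But (e') is also a unit clause — contradiction.

UNSATISFIABLE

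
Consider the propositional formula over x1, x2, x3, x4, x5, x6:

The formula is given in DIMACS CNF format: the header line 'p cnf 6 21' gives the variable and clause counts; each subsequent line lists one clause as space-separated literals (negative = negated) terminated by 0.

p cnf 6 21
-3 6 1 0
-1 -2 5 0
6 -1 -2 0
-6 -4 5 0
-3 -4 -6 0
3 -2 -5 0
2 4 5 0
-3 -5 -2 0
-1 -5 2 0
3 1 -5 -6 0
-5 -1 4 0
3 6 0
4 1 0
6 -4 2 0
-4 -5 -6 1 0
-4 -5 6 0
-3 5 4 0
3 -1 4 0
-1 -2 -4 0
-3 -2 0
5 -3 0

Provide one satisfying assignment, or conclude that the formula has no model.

UNSATISFIABLE

Case x3 = True:
From the singleton clause (¬x2), x2 = False.
From the singleton clause (x5), x5 = True.
From the singleton clause (¬x1), x1 = False.
From the singleton clause (x6), x6 = True.
From the singleton clause (¬x4), x4 = False.
Now (x4) is unsatisfied and unit — conflict.
So x3 must be the other value — set x3 = False.
From the singleton clause (x6), x6 = True.
Case x4 = False:
From the singleton clause (x1), x1 = True.
Now (¬x1) is unsatisfied and unit — conflict.
So x4 must be the other value — set x4 = True.
From the singleton clause (x5), x5 = True.
From the singleton clause (¬x2), x2 = False.
From the singleton clause (¬x1), x1 = False.
Now (x1) is unsatisfied and unit — conflict.
Neither x4 = True nor x4 = False works.
Neither x3 = True nor x3 = False works.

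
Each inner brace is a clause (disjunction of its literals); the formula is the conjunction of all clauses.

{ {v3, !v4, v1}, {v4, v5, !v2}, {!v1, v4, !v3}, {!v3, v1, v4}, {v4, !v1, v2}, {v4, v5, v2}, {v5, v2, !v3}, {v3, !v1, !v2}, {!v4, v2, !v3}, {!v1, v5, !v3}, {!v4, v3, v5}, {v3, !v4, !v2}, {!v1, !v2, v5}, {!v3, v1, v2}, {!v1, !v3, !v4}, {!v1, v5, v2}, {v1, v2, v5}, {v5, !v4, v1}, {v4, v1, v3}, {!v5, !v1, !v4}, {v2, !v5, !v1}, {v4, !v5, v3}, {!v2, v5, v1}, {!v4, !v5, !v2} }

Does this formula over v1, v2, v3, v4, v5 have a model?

Branch on v3: set v3 = true.
Branch on v1: set v1 = false.
(v4) alone gives v4 = true.
(v2) alone gives v2 = true.
(v5) alone gives v5 = true.
That conflicts with the unit clause (!v5).
So v1 must be the other value — set v1 = true.
(v4) alone gives v4 = true.
That conflicts with the unit clause (!v4).
Either choice for v1 ends in contradiction.
So v3 must be the other value — set v3 = false.
Branch on v4: set v4 = false.
(v1) alone gives v1 = true.
(v2) alone gives v2 = true.
That conflicts with the unit clause (!v2).
So v4 must be the other value — set v4 = true.
(v1) alone gives v1 = true.
(!v2) alone gives v2 = false.
(v5) alone gives v5 = true.
That conflicts with the unit clause (!v5).
Either choice for v4 ends in contradiction.
Either choice for v3 ends in contradiction.
No assignment satisfies every clause.

No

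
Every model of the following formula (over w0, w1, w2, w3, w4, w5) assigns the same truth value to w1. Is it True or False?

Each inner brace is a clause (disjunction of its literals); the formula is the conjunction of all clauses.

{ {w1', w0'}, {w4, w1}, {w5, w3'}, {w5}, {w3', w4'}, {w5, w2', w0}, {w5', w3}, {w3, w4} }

Suppose w1 = 0.
The clause (w4) is unit, so w4 = 1.
The clause (w5) is unit, so w5 = 1.
The clause (w3') is unit, so w3 = 0.
That conflicts with the unit clause (w3).
So every satisfying assignment has w1 = True.

True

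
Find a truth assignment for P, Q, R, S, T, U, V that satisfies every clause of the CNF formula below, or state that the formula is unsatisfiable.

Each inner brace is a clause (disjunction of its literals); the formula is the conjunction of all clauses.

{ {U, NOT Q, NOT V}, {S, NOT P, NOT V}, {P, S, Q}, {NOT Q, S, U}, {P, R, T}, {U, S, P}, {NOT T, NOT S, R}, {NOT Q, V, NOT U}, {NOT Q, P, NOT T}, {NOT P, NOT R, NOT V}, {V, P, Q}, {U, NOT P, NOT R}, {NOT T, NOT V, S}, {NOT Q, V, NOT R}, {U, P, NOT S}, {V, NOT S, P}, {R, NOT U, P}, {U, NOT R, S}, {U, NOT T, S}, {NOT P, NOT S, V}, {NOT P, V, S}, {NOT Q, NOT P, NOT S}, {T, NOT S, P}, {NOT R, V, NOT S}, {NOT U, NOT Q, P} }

Suppose U = true.
Suppose Q = false.
Suppose P = true.
Suppose S = true.
Unit clause (V) forces V = true.
Unit clause (NOT R) forces R = false.
Unit clause (NOT T) forces T = false.
All clauses are satisfied.

P ↦ true, Q ↦ false, R ↦ false, S ↦ true, T ↦ false, U ↦ true, V ↦ true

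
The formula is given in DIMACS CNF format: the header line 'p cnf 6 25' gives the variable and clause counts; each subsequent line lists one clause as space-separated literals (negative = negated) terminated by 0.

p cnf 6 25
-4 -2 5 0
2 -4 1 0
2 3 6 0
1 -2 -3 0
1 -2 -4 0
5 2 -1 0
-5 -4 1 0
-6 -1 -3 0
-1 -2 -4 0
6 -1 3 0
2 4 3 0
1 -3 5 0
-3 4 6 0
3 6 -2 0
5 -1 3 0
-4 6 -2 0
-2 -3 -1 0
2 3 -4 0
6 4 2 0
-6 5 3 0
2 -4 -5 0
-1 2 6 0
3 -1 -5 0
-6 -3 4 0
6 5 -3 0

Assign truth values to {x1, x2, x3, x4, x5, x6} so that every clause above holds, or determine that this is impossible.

Case x4 = False:
Case x2 = True:
Case x1 = False:
The clause (¬x3) is unit, so x3 = False.
The clause (x6) is unit, so x6 = True.
The clause (x5) is unit, so x5 = True.
All clauses are satisfied.

x1=False; x2=True; x3=False; x4=False; x5=True; x6=True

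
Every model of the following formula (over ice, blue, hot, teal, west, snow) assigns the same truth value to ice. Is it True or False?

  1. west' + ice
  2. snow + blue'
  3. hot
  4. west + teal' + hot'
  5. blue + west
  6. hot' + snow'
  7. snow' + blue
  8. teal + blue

True

Suppose ice = 0.
The clause (west') is unit, so west = 0.
The clause (hot) is unit, so hot = 1.
The clause (teal') is unit, so teal = 0.
The clause (blue) is unit, so blue = 1.
The clause (snow) is unit, so snow = 1.
But (snow') is also a unit clause — contradiction.
So every satisfying assignment has ice = True.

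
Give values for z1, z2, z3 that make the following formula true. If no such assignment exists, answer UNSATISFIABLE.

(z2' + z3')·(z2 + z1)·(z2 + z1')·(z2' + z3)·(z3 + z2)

Case z2 = 0:
Unit clause (z1) forces z1 = 1.
But (z1') is also a unit clause — contradiction.
So z2 must be the other value — set z2 = 1.
Unit clause (z3') forces z3 = 0.
But (z3) is also a unit clause — contradiction.
Neither z2 = 1 nor z2 = 0 works.

UNSATISFIABLE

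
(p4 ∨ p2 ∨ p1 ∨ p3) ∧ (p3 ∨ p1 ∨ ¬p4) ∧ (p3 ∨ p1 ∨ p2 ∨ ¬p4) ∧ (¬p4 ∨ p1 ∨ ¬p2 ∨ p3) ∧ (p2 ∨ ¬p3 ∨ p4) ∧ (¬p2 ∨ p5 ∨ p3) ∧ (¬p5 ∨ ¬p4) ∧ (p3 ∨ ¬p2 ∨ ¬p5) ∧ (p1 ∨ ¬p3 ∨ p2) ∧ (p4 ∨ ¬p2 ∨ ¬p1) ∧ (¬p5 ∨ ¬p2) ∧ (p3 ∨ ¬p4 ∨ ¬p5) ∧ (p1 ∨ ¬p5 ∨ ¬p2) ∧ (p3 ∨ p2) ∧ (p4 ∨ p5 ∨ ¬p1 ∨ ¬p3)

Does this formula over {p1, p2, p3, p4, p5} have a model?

Yes

Suppose p5 = False.
Suppose p2 = False.
The clause (p3) is unit, so p3 = True.
The clause (p4) is unit, so p4 = True.
The clause (p1) is unit, so p1 = True.
All clauses are satisfied.
A satisfying assignment: p1 ↦ True; p2 ↦ False; p3 ↦ True; p4 ↦ True; p5 ↦ False.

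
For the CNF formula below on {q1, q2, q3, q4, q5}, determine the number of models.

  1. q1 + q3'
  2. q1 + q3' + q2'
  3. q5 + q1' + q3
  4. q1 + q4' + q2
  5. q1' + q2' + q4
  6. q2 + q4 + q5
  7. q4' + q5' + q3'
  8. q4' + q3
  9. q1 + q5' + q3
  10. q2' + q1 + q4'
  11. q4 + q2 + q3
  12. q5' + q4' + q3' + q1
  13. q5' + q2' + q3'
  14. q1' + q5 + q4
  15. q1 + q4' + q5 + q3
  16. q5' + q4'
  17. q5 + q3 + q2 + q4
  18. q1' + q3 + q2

There are 2^5 = 32 truth assignments over (q1, q2, q3, q4, q5).
Split on q2. With q2 = 1, the clauses containing q2 are satisfied and q2' drops from the rest; 2 of the 2^4 = 16 assignments to the other variables satisfy what remains.
With q2 = 0, by the same count on the reduced clause set, 2 assignments work.
Total: 2 + 2 = 4.

4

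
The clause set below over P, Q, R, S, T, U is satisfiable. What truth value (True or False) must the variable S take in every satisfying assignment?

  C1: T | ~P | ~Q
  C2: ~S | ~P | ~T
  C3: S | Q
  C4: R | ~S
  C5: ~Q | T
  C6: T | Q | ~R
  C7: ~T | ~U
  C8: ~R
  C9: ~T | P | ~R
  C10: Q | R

False

Suppose S = 1.
From the singleton clause (R), R = 1.
But (~R) is also a unit clause — contradiction.
So every satisfying assignment has S = False.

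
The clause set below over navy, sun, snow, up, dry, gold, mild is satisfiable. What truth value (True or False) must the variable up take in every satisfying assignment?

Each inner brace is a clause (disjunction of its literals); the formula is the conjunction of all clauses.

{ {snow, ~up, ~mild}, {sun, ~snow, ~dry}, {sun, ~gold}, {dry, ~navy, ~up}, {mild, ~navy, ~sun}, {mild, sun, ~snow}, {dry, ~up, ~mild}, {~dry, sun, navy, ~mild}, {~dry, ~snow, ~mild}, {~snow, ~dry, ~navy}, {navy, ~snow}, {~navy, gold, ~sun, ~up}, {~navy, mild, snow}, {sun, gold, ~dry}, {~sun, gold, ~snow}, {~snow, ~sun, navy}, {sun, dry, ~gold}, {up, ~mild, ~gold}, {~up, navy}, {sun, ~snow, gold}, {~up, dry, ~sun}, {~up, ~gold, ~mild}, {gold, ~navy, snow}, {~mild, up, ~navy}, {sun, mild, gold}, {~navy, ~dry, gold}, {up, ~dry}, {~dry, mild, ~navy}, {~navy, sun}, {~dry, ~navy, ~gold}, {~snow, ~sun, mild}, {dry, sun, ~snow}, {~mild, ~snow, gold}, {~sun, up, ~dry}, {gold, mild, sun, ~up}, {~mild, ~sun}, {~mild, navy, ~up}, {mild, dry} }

False

Suppose up = 1.
Unit clause (navy) forces navy = 1.
Unit clause (dry) forces dry = 1.
Unit clause (~snow) forces snow = 0.
Unit clause (~mild) forces mild = 0.
That conflicts with the unit clause (mild).
So every satisfying assignment has up = False.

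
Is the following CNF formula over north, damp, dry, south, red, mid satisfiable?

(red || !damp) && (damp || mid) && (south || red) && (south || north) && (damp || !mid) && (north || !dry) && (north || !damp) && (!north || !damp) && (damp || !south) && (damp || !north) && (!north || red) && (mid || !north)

Suppose red = true.
Suppose damp = true.
From the singleton clause (north), north = true.
But (!north) is also a unit clause — contradiction.
Undo damp and try damp = false.
From the singleton clause (mid), mid = true.
But (!mid) is also a unit clause — contradiction.
Either choice for damp ends in contradiction.
Undo red and try red = false.
From the singleton clause (!damp), damp = false.
From the singleton clause (mid), mid = true.
But (!mid) is also a unit clause — contradiction.
Either choice for red ends in contradiction.
No assignment satisfies every clause.

No, unsatisfiable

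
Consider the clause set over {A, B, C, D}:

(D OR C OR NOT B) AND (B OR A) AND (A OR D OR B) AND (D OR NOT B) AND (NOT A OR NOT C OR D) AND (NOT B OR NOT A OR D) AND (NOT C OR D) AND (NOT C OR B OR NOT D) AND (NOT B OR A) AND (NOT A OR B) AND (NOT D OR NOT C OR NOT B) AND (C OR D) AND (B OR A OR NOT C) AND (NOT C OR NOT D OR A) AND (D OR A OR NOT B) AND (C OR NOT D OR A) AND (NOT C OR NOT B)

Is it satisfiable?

Case B = true:
(D) alone gives D = true.
(A) alone gives A = true.
(NOT C) alone gives C = false.
This assignment satisfies each clause.
A satisfying assignment: A=true,  B=true,  C=false,  D=true.

Satisfiable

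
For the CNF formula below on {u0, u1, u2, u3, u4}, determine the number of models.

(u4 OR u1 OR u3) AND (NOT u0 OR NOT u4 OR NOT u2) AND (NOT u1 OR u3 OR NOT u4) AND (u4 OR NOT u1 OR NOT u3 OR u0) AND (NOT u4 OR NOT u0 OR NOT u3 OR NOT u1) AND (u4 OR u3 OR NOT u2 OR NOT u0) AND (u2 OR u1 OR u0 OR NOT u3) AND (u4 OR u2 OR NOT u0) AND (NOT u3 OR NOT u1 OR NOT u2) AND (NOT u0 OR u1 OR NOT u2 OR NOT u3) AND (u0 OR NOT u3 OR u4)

8

There are 2^5 = 32 truth assignments over (u0, u1, u2, u3, u4).
Split on u0. With u0 = true, the clauses containing u0 are satisfied and NOT u0 drops from the rest; 2 of the 2^4 = 16 assignments to the other variables satisfy what remains.
With u0 = false, by the same count on the reduced clause set, 6 assignments work.
Total: 2 + 6 = 8.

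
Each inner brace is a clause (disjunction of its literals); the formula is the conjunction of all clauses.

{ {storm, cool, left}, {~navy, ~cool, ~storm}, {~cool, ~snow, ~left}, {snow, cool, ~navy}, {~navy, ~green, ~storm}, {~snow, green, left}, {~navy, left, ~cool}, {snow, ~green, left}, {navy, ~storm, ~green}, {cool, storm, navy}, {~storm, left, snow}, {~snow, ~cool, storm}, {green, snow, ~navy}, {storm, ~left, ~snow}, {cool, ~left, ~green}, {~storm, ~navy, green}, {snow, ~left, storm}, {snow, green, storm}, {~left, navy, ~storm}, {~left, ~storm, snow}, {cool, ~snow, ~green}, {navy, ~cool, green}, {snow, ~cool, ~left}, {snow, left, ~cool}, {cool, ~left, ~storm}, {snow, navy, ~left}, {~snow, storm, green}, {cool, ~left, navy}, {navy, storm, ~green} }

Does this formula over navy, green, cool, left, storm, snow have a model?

Case storm = 1:
Case navy = 0:
From the singleton clause (~green), green = 0.
From the singleton clause (~left), left = 0.
From the singleton clause (~snow), snow = 0.
That conflicts with the unit clause (snow).
That branch fails; take navy = 1 instead.
From the singleton clause (~cool), cool = 0.
From the singleton clause (snow), snow = 1.
From the singleton clause (~green), green = 0.
That conflicts with the unit clause (green).
Either choice for navy ends in contradiction.
That branch fails; take storm = 0 instead.
Case cool = 1:
From the singleton clause (~snow), snow = 0.
From the singleton clause (~left), left = 0.
That conflicts with the unit clause (left).
That branch fails; take cool = 0 instead.
From the singleton clause (left), left = 1.
From the singleton clause (navy), navy = 1.
From the singleton clause (snow), snow = 1.
That conflicts with the unit clause (~snow).
Either choice for cool ends in contradiction.
Either choice for storm ends in contradiction.
No assignment satisfies every clause.

Unsatisfiable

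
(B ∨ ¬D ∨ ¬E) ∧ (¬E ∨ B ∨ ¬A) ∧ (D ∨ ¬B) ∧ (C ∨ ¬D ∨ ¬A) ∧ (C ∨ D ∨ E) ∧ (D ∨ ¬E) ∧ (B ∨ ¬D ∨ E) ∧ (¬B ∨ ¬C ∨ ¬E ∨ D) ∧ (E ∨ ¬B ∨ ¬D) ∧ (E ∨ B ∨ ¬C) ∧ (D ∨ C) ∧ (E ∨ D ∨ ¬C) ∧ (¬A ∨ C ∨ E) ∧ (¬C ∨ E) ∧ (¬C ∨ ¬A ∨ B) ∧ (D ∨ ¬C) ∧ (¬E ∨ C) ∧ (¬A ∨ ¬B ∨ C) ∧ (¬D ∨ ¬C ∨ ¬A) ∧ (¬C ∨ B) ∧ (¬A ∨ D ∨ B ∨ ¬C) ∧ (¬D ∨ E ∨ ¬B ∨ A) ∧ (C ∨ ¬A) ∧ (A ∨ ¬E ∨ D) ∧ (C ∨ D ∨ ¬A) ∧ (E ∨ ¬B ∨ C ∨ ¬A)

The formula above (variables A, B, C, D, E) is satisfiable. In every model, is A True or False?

False

Suppose A = True.
Unit clause (C) forces C = True.
Unit clause (E) forces E = True.
Unit clause (B) forces B = True.
Unit clause (D) forces D = True.
That conflicts with the unit clause (¬D).
So every satisfying assignment has A = False.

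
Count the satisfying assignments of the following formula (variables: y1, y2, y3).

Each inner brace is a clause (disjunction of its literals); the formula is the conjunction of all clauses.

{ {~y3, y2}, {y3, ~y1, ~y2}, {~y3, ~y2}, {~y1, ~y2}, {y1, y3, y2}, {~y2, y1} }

1

There are 2^3 = 8 truth assignments over (y1, y2, y3).
Check each against the 6 clauses (columns in the order y1, y2, y3):
  F F F  ✗ fails (y1 | y3 | y2)
  F F T  ✗ fails (~y3 | y2)
  F T F  ✗ fails (~y2 | y1)
  F T T  ✗ fails (~y3 | ~y2)
  T F F  ✓ satisfies all
  T F T  ✗ fails (~y3 | y2)
  T T F  ✗ fails (y3 | ~y1 | ~y2)
  T T T  ✗ fails (~y3 | ~y2)
1 of the 8 rows is a model.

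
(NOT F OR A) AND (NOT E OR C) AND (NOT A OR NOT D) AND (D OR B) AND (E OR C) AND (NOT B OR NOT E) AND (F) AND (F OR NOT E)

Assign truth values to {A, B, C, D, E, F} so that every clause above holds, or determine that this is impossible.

Unit clause (F) forces F = true.
Unit clause (A) forces A = true.
Unit clause (NOT D) forces D = false.
Unit clause (B) forces B = true.
Unit clause (NOT E) forces E = false.
Unit clause (C) forces C = true.
All clauses are satisfied.

A=true, B=true, C=true, D=false, E=false, F=true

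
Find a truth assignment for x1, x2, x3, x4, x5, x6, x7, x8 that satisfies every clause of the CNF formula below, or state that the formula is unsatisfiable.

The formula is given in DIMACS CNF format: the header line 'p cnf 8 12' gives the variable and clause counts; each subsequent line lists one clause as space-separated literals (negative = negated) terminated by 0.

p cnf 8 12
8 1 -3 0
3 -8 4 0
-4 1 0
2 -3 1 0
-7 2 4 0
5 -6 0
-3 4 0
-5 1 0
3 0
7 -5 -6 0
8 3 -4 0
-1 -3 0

UNSATISFIABLE

From the singleton clause (x3), x3 = True.
From the singleton clause (x4), x4 = True.
From the singleton clause (x1), x1 = True.
Now (¬x1) is unsatisfied and unit — conflict.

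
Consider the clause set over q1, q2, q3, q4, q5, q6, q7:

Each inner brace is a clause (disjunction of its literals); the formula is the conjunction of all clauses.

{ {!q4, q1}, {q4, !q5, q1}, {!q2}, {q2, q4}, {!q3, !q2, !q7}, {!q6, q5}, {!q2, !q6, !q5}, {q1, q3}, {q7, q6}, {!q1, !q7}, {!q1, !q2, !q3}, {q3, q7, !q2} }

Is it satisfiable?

Unit clause (!q2) forces q2 = false.
Unit clause (q4) forces q4 = true.
Unit clause (q1) forces q1 = true.
Unit clause (!q7) forces q7 = false.
Unit clause (q6) forces q6 = true.
Unit clause (q5) forces q5 = true.
All clauses hold; q3 can take either value.
A satisfying assignment: q1 ↦ true, q2 ↦ false, q3 ↦ false, q4 ↦ true, q5 ↦ true, q6 ↦ true, q7 ↦ false.

Satisfiable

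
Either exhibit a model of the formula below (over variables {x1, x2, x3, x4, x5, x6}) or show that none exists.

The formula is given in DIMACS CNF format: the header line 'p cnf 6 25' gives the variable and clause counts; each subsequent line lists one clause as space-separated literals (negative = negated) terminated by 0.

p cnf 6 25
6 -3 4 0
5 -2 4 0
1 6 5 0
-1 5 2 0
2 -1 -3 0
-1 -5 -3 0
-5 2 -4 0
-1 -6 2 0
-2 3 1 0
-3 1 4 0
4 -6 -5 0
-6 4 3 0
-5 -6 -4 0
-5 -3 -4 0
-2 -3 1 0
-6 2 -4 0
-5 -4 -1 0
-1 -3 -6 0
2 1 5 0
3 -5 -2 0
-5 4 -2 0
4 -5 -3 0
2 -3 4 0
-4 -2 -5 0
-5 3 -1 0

x1=True, x2=True, x3=False, x4=True, x5=False, x6=False

Suppose x6 = False.
Suppose x3 = False.
Suppose x1 = True.
Unit clause (¬x5) forces x5 = False.
Unit clause (x2) forces x2 = True.
Unit clause (x4) forces x4 = True.
All clauses are satisfied.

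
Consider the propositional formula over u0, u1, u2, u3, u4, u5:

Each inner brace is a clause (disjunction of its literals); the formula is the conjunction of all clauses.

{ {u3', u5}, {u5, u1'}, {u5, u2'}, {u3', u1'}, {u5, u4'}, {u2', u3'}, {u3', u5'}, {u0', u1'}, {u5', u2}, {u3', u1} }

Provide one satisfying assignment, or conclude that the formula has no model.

Branch on u3: set u3 = 0.
Branch on u5: set u5 = 0.
(u1') alone gives u1 = 0.
(u2') alone gives u2 = 0.
(u4') alone gives u4 = 0.
No clause remains; u0 is free.

u0 ↦ 1; u1 ↦ 0; u2 ↦ 0; u3 ↦ 0; u4 ↦ 0; u5 ↦ 0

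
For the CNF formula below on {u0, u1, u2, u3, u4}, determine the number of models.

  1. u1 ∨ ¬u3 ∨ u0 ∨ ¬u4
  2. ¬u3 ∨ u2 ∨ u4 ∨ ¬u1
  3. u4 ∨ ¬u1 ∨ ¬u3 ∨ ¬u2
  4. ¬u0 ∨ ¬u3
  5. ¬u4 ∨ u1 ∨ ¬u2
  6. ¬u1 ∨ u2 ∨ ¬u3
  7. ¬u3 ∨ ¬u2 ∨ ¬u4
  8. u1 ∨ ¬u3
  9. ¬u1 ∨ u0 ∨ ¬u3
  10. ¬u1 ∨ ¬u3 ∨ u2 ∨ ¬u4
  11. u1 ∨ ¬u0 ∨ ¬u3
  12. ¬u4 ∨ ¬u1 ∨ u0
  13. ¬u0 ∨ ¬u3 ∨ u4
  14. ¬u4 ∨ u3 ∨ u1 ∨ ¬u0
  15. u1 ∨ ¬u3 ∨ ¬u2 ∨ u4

There are 2^5 = 32 truth assignments over (u0, u1, u2, u3, u4).
Split on u1. With u1 = True, the clauses containing u1 are satisfied and ¬u1 drops from the rest; 6 of the 2^4 = 16 assignments to the other variables satisfy what remains.
With u1 = False, by the same count on the reduced clause set, 5 assignments work.
(One model: u0=F, u1=F, u2=F, u3=F, u4=F.)
Total: 6 + 5 = 11.

11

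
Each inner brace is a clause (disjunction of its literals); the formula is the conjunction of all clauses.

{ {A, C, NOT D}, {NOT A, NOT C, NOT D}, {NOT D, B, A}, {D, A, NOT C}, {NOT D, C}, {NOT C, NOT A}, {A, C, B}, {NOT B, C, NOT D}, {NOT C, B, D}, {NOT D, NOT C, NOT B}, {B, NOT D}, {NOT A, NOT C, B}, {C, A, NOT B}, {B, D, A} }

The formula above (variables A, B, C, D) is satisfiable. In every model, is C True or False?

False

Suppose C = true.
(NOT A) alone gives A = false.
(D) alone gives D = true.
(B) alone gives B = true.
Now (NOT B) is unsatisfied and unit — conflict.
So every satisfying assignment has C = False.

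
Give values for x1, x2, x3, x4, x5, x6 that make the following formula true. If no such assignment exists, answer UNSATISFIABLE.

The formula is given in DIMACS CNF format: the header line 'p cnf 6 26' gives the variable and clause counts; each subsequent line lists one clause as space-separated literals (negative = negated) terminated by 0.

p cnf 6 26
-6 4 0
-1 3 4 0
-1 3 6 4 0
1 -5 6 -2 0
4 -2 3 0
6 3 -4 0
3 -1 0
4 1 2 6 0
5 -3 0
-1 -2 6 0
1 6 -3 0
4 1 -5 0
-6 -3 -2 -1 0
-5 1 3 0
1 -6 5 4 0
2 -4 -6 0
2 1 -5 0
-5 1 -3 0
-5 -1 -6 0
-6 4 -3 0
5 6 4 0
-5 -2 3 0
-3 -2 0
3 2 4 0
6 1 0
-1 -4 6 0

x1 ↦ False, x2 ↦ True, x3 ↦ False, x4 ↦ True, x5 ↦ False, x6 ↦ True

Case x6 = True:
The clause (x4) is unit, so x4 = True.
The clause (x2) is unit, so x2 = True.
The clause (¬x3) is unit, so x3 = False.
The clause (¬x1) is unit, so x1 = False.
The clause (¬x5) is unit, so x5 = False.
This assignment satisfies each clause.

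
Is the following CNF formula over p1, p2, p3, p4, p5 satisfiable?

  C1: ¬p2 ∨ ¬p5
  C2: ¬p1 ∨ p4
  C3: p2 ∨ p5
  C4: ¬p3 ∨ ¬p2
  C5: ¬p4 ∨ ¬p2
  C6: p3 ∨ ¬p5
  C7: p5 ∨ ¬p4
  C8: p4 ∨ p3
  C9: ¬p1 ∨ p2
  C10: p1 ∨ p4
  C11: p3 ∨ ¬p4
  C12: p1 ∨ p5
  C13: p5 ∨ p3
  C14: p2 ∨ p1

No

Case p2 = False:
Unit clause (p5) forces p5 = True.
Unit clause (p3) forces p3 = True.
Unit clause (¬p1) forces p1 = False.
That conflicts with the unit clause (p1).
So p2 must be the other value — set p2 = True.
Unit clause (¬p5) forces p5 = False.
Unit clause (¬p3) forces p3 = False.
That conflicts with the unit clause (p3).
Neither p2 = True nor p2 = False works.
No assignment satisfies every clause.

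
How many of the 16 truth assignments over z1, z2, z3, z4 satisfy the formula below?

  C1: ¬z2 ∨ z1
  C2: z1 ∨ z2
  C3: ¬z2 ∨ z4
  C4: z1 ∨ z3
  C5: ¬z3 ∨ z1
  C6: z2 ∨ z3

There are 2^4 = 16 truth assignments over (z1, z2, z3, z4).
Check each against the 6 clauses (columns in the order z1, z2, z3, z4):
  F F F F  ✗ fails (z1 ∨ z2)
  F F F T  ✗ fails (z1 ∨ z2)
  F F T F  ✗ fails (z1 ∨ z2)
  F F T T  ✗ fails (z1 ∨ z2)
  F T F F  ✗ fails (¬z2 ∨ z1)
  F T F T  ✗ fails (¬z2 ∨ z1)
  F T T F  ✗ fails (¬z2 ∨ z1)
  F T T T  ✗ fails (¬z2 ∨ z1)
  T F F F  ✗ fails (z2 ∨ z3)
  T F F T  ✗ fails (z2 ∨ z3)
  T F T F  ✓ satisfies all
  T F T T  ✓ satisfies all
  T T F F  ✗ fails (¬z2 ∨ z4)
  T T F T  ✓ satisfies all
  T T T F  ✗ fails (¬z2 ∨ z4)
  T T T T  ✓ satisfies all
4 of the 16 rows are models.

4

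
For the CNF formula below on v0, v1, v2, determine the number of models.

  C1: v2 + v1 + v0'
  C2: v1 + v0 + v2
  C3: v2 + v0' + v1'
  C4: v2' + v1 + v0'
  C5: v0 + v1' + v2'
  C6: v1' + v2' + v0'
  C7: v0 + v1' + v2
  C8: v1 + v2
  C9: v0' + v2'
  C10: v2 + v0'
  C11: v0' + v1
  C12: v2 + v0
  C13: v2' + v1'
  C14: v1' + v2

There are 2^3 = 8 truth assignments over (v0, v1, v2).
Split on v0. With v0 = 1, the clauses containing v0 are satisfied and v0' drops from the rest; 0 of the 2^2 = 4 assignments to the other variables satisfy what remains.
With v0 = 0, by the same count on the reduced clause set, 1 assignment works.
Total: 0 + 1 = 1.

1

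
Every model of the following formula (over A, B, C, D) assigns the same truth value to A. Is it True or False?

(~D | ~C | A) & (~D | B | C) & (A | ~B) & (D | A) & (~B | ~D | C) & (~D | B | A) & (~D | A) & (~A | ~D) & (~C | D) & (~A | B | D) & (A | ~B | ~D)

Suppose A = 0.
Unit clause (~B) forces B = 0.
Unit clause (D) forces D = 1.
But (~D) is also a unit clause — contradiction.
So every satisfying assignment has A = True.

True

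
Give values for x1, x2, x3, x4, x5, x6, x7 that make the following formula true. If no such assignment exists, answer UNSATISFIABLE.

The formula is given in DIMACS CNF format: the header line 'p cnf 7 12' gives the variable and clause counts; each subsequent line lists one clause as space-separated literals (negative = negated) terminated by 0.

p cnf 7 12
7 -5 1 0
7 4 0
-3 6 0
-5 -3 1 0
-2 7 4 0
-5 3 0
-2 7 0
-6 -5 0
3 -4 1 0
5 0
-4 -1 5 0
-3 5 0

The clause (x5) is unit, so x5 = True.
The clause (x3) is unit, so x3 = True.
The clause (x6) is unit, so x6 = True.
But (¬x6) is also a unit clause — contradiction.

UNSATISFIABLE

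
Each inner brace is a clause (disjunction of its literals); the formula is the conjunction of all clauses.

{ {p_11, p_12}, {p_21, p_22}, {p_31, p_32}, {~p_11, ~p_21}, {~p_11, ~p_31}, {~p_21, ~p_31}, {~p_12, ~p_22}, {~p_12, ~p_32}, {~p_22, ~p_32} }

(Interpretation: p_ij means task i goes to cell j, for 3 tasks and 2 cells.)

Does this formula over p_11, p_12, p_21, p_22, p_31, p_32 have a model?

Suppose p_11 = 1.
Unit clause (~p_21) forces p_21 = 0.
Unit clause (p_22) forces p_22 = 1.
Unit clause (~p_31) forces p_31 = 0.
Unit clause (p_32) forces p_32 = 1.
Now (~p_32) is unsatisfied and unit — conflict.
That branch fails; take p_11 = 0 instead.
Unit clause (p_12) forces p_12 = 1.
Unit clause (~p_22) forces p_22 = 0.
Unit clause (p_21) forces p_21 = 1.
Unit clause (~p_31) forces p_31 = 0.
Unit clause (p_32) forces p_32 = 1.
Now (~p_32) is unsatisfied and unit — conflict.
Both values of p_11 lead to a conflict.
No assignment satisfies every clause.

No, unsatisfiable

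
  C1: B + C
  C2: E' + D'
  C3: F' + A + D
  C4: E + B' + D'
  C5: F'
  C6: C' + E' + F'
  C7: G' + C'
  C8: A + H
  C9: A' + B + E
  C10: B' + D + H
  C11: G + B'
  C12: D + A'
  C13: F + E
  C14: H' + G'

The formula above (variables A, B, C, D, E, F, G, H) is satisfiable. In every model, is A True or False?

Suppose A = 1.
(F') alone gives F = 0.
(D) alone gives D = 1.
(E') alone gives E = 0.
That conflicts with the unit clause (E).
So every satisfying assignment has A = False.

False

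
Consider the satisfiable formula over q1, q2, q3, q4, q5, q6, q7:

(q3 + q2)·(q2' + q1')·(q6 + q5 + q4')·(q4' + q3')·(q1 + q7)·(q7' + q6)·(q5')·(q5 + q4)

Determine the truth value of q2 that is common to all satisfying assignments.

Suppose q2 = 0.
The clause (q3) is unit, so q3 = 1.
The clause (q4') is unit, so q4 = 0.
The clause (q5') is unit, so q5 = 0.
But (q5) is also a unit clause — contradiction.
So every satisfying assignment has q2 = True.

True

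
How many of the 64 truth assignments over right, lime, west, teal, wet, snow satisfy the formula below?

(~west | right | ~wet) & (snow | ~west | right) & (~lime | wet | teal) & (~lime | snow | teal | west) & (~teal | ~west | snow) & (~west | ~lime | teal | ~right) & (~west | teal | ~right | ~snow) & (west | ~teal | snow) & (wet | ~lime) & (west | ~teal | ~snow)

17

There are 2^6 = 64 truth assignments over (right, lime, west, teal, wet, snow).
Split on west. With west = 1, the clauses containing west are satisfied and ~west drops from the rest; 7 of the 2^5 = 32 assignments to the other variables satisfy what remains.
With west = 0, by the same count on the reduced clause set, 10 assignments work.
(One model: right=F, lime=F, west=F, teal=F, wet=F, snow=F.)
Total: 7 + 10 = 17.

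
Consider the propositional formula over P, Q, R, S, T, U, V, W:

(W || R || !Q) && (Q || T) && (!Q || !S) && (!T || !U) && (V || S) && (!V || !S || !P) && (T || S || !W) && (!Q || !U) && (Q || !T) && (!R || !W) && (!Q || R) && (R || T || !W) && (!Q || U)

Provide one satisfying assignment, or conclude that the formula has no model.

Try Q = true.
From the singleton clause (!S), S = false.
From the singleton clause (V), V = true.
From the singleton clause (!U), U = false.
Now (U) is unsatisfied and unit — conflict.
Backtrack on Q: now try Q = false.
From the singleton clause (T), T = true.
Now (!T) is unsatisfied and unit — conflict.
Either choice for Q ends in contradiction.

UNSATISFIABLE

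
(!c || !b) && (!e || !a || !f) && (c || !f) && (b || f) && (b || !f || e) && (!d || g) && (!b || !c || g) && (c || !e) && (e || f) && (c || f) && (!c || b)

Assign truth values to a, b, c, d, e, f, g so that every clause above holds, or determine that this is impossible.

Try c = false.
From the singleton clause (!f), f = false.
But (f) is also a unit clause — contradiction.
Undo c and try c = true.
From the singleton clause (!b), b = false.
But (b) is also a unit clause — contradiction.
Neither c = true nor c = false works.

UNSATISFIABLE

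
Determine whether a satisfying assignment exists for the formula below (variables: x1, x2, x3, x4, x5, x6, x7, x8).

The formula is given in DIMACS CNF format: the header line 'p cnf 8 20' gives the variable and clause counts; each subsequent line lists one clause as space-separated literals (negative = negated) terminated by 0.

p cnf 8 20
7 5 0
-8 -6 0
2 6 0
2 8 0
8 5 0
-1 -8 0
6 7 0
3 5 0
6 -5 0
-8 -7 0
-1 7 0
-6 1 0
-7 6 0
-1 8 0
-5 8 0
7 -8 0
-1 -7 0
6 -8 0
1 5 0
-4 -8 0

Unsatisfiable

Try x7 = True.
Unit clause (¬x8) forces x8 = False.
Unit clause (x2) forces x2 = True.
Unit clause (x5) forces x5 = True.
But (¬x5) is also a unit clause — contradiction.
Backtrack on x7: now try x7 = False.
Unit clause (x5) forces x5 = True.
Unit clause (x6) forces x6 = True.
Unit clause (¬x8) forces x8 = False.
But (x8) is also a unit clause — contradiction.
Neither x7 = True nor x7 = False works.
No assignment satisfies every clause.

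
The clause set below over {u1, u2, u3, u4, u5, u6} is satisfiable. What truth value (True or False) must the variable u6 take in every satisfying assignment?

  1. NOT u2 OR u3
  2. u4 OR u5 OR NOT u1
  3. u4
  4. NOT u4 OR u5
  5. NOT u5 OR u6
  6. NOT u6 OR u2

True

Suppose u6 = false.
From the singleton clause (u4), u4 = true.
From the singleton clause (u5), u5 = true.
That conflicts with the unit clause (NOT u5).
So every satisfying assignment has u6 = True.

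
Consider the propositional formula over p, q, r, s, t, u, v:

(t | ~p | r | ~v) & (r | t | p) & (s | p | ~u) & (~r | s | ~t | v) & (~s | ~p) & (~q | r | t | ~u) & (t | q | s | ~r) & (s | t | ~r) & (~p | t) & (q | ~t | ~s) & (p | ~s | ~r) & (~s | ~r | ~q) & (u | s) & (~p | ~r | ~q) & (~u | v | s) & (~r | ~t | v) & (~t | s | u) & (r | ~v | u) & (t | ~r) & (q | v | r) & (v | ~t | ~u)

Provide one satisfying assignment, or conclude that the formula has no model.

p: 0; q: 1; r: 0; s: 1; t: 1; u: 1; v: 1

Branch on s: set s = 1.
(~p) alone gives p = 0.
(~r) alone gives r = 0.
(t) alone gives t = 1.
(q) alone gives q = 1.
Branch on v: set v = 1.
(u) alone gives u = 1.
Every clause now holds.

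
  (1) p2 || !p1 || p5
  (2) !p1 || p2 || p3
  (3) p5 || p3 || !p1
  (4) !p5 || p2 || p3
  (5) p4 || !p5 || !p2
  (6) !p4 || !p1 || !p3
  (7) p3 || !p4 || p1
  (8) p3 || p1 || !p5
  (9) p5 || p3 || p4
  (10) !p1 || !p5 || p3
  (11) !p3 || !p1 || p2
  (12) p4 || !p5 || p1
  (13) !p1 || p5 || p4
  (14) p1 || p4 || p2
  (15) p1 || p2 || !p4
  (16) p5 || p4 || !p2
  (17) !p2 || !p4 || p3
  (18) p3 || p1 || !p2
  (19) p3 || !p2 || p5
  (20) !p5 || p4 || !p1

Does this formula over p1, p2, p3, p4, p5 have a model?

Satisfiable

Case p2 = true:
Case p4 = true:
From the singleton clause (p3), p3 = true.
From the singleton clause (!p1), p1 = false.
All clauses hold; p5 can take either value.
A satisfying assignment: p1 ↦ false,  p2 ↦ true,  p3 ↦ true,  p4 ↦ true,  p5 ↦ false.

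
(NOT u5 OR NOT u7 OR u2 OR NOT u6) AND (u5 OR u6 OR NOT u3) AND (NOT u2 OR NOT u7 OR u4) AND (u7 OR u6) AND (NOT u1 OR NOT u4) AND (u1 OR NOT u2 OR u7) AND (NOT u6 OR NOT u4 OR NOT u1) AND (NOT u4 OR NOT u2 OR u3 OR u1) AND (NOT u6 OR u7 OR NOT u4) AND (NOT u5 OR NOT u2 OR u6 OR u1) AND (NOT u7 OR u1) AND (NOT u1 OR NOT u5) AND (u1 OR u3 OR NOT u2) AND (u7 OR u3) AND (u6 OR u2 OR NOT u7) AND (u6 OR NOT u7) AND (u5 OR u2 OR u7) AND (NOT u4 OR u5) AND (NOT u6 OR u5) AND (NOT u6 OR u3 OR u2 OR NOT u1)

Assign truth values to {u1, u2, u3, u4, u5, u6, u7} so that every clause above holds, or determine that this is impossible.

Branch on u7: set u7 = false.
(u6) alone gives u6 = true.
(NOT u4) alone gives u4 = false.
(u3) alone gives u3 = true.
(u5) alone gives u5 = true.
(NOT u1) alone gives u1 = false.
(NOT u2) alone gives u2 = false.
All clauses are satisfied.

u1: false; u2: false; u3: true; u4: false; u5: true; u6: true; u7: false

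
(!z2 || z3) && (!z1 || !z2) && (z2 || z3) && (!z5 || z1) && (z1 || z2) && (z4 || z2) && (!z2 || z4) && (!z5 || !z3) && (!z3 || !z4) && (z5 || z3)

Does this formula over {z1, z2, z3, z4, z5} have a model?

Unsatisfiable

Branch on z2: set z2 = false.
From the singleton clause (z3), z3 = true.
From the singleton clause (z1), z1 = true.
From the singleton clause (z4), z4 = true.
That conflicts with the unit clause (!z4).
That branch fails; take z2 = true instead.
From the singleton clause (z3), z3 = true.
From the singleton clause (!z1), z1 = false.
From the singleton clause (!z5), z5 = false.
From the singleton clause (z4), z4 = true.
That conflicts with the unit clause (!z4).
Either choice for z2 ends in contradiction.
No assignment satisfies every clause.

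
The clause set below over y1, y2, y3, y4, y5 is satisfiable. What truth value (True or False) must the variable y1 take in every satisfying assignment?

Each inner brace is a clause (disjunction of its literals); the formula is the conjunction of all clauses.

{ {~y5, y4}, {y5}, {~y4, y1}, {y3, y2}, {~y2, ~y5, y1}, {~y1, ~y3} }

True

Suppose y1 = 0.
Unit clause (y5) forces y5 = 1.
Unit clause (y4) forces y4 = 1.
But (~y4) is also a unit clause — contradiction.
So every satisfying assignment has y1 = True.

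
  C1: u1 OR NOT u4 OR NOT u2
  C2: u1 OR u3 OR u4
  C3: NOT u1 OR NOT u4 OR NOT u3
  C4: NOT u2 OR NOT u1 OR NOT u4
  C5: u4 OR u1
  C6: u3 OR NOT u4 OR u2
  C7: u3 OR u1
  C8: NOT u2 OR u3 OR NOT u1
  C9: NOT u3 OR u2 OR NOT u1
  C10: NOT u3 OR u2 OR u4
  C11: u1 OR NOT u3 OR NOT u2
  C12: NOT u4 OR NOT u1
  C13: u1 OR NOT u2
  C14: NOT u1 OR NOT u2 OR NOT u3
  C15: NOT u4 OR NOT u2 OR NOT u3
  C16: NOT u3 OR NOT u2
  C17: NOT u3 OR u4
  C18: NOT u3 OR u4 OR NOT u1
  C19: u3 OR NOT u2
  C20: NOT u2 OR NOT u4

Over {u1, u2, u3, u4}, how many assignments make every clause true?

2

There are 2^4 = 16 truth assignments over (u1, u2, u3, u4).
Check each against the 20 clauses (columns in the order u1, u2, u3, u4):
  F F F F  ✗ fails (u1 OR u3 OR u4)
  F F F T  ✗ fails (u3 OR NOT u4 OR u2)
  F F T F  ✗ fails (u4 OR u1)
  F F T T  ✓ satisfies all
  F T F F  ✗ fails (u1 OR u3 OR u4)
  F T F T  ✗ fails (u1 OR NOT u4 OR NOT u2)
  F T T F  ✗ fails (u4 OR u1)
  F T T T  ✗ fails (u1 OR NOT u4 OR NOT u2)
  T F F F  ✓ satisfies all
  T F F T  ✗ fails (u3 OR NOT u4 OR u2)
  T F T F  ✗ fails (NOT u3 OR u2 OR NOT u1)
  T F T T  ✗ fails (NOT u1 OR NOT u4 OR NOT u3)
  T T F F  ✗ fails (NOT u2 OR u3 OR NOT u1)
  T T F T  ✗ fails (NOT u2 OR NOT u1 OR NOT u4)
  T T T F  ✗ fails (NOT u1 OR NOT u2 OR NOT u3)
  T T T T  ✗ fails (NOT u1 OR NOT u4 OR NOT u3)
2 of the 16 rows are models.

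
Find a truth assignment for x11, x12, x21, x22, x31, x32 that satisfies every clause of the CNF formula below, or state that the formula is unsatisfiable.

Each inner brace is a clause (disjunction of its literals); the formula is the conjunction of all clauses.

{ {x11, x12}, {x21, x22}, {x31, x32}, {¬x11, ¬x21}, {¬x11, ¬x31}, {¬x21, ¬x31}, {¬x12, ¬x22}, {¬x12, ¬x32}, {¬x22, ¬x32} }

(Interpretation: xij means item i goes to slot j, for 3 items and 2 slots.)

UNSATISFIABLE

Suppose x11 = True.
Unit clause (¬x21) forces x21 = False.
Unit clause (x22) forces x22 = True.
Unit clause (¬x31) forces x31 = False.
Unit clause (x32) forces x32 = True.
But (¬x32) is also a unit clause — contradiction.
Backtrack on x11: now try x11 = False.
Unit clause (x12) forces x12 = True.
Unit clause (¬x22) forces x22 = False.
Unit clause (x21) forces x21 = True.
Unit clause (¬x31) forces x31 = False.
Unit clause (x32) forces x32 = True.
But (¬x32) is also a unit clause — contradiction.
Neither x11 = True nor x11 = False works.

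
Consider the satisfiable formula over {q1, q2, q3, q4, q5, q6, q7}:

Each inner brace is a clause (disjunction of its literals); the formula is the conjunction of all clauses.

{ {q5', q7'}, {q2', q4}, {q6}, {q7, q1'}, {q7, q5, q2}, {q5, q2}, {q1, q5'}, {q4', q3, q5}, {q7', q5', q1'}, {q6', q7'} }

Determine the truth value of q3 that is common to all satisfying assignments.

True

Suppose q3 = 0.
The clause (q6) is unit, so q6 = 1.
The clause (q7') is unit, so q7 = 0.
The clause (q1') is unit, so q1 = 0.
The clause (q5') is unit, so q5 = 0.
The clause (q2) is unit, so q2 = 1.
The clause (q4) is unit, so q4 = 1.
But (q4') is also a unit clause — contradiction.
So every satisfying assignment has q3 = True.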